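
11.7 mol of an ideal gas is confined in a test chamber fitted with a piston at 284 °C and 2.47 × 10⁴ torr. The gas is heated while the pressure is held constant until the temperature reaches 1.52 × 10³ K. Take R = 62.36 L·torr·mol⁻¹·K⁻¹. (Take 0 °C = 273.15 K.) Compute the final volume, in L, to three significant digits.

Convert: T₁ = 557.1 K.
From PV = nRT: V₁ = nRT₁/P₁ = 16.46 L.
P constant ⇒ V ∝ T: P₂ = P₁; V₂ = V₁·(T₂/T₁) = 44.90 L.

V₂ ≈ 44.9 L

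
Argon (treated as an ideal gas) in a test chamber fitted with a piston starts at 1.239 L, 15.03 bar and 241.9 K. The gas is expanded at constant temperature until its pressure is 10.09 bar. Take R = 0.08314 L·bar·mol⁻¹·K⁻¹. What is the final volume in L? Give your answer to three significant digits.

V₂ ≈ 1.85 L

Isothermal, so P V is constant: T₂ = T₁; V₂ = V₁·(P₁/P₂) = 1.846 L.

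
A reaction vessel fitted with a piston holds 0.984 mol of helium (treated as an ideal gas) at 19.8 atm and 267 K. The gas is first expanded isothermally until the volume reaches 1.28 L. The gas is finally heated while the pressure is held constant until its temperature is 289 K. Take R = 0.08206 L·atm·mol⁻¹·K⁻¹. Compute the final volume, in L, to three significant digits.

From PV = nRT: V₁ = nRT₁/P₁ = 1.089 L.
T constant ⇒ Boyle's law P V = const: T₂ = T₁; P₂ = P₁·(V₁/V₂) = 16.84 atm.
Isobaric, so V/T is constant: P₃ = P₂; V₃ = V₂·(T₃/T₂) = 1.385 L.

V₃ ≈ 1.39 L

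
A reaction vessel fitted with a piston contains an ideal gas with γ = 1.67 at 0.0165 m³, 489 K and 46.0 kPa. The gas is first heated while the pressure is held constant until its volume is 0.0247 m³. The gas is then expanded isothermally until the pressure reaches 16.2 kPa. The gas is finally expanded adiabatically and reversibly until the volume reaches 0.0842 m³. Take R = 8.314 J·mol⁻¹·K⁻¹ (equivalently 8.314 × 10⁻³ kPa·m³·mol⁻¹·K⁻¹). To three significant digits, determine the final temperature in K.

Isobaric, so V/T is constant: P₂ = P₁; T₂ = T₁·(V₂/V₁) = 732.0 K.
Isothermal, so P V is constant: T₃ = T₂; V₃ = V₂·(P₂/P₃) = 0.07014 m³.
Adiabatic (γ = 1.67), T V^(γ−1) and P V^γ constant: T₄ = T₃·(V₃/V₄)^(γ−1) = 647.7 K; P₄ = P₃·(V₃/V₄)^γ = 11.94 kPa.

T₄ ≈ 648 K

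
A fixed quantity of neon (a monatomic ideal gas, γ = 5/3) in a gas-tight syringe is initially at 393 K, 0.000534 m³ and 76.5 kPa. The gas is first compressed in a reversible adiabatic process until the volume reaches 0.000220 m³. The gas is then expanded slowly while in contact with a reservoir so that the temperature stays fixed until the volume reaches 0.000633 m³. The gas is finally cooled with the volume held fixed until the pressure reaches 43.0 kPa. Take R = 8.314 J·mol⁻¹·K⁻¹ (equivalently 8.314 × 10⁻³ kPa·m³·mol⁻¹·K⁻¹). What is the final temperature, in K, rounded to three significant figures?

Reversible adiabatic, γ = 5/3: T₂ = T₁·(V₁/V₂)^(γ−1) = 709.8 K; P₂ = P₁·(V₁/V₂)^γ = 335.4 kPa.
T constant ⇒ Boyle's law P V = const: T₃ = T₂; P₃ = P₂·(V₂/V₃) = 116.6 kPa.
Isochoric, so P/T is constant: V₄ = V₃; T₄ = T₃·(P₄/P₃) = 261.9 K.

T₄ ≈ 262 K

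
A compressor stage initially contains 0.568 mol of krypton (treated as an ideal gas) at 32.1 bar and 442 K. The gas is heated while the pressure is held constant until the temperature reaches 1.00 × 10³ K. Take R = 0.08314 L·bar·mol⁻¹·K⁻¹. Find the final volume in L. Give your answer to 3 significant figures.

V₂ ≈ 1.47 L

From PV = nRT: V₁ = nRT₁/P₁ = 0.6502 L.
P constant ⇒ V ∝ T: P₂ = P₁; V₂ = V₁·(T₂/T₁) = 1.471 L.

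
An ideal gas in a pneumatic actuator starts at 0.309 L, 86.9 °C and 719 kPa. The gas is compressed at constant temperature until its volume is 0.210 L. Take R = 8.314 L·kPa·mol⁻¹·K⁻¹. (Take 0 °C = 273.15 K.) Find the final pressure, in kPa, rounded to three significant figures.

Convert: T₁ = 360.0 K.
T constant ⇒ Boyle's law P V = const: T₂ = T₁; P₂ = P₁·(V₁/V₂) = 1058 kPa.

P₂ ≈ 1.06e+03 kPa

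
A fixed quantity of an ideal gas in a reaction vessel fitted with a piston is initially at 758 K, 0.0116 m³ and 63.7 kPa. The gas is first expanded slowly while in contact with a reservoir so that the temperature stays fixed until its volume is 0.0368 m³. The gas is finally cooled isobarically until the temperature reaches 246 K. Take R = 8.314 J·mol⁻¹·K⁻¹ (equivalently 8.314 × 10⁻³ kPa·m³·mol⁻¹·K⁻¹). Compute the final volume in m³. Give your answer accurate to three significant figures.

V₃ ≈ 0.0119 m³

T constant ⇒ Boyle's law P V = const: T₂ = T₁; P₂ = P₁·(V₁/V₂) = 20.08 kPa.
Isobaric, so V/T is constant: P₃ = P₂; V₃ = V₂·(T₃/T₂) = 0.01194 m³.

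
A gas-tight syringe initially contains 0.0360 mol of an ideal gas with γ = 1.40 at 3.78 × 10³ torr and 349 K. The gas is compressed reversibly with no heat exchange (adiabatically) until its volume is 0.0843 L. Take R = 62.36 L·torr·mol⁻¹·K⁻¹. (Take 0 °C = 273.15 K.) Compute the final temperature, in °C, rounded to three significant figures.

T₂ ≈ 227 °C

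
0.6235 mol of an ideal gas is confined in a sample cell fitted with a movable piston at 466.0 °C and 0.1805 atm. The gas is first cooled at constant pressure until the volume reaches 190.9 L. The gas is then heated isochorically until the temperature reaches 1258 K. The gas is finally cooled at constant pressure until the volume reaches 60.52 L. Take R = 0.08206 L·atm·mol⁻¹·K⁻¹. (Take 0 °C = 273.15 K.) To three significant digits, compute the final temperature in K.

T₄ ≈ 399 K

Convert: T₁ = 739.1 K.
From PV = nRT: V₁ = nRT₁/P₁ = 209.5 L.
Isobaric, so V/T is constant: P₂ = P₁; T₂ = T₁·(V₂/V₁) = 673.5 K.
V constant ⇒ P ∝ T: V₃ = V₂; P₃ = P₂·(T₃/T₂) = 0.3372 atm.
P constant ⇒ V ∝ T: P₄ = P₃; T₄ = T₃·(V₄/V₃) = 398.8 K.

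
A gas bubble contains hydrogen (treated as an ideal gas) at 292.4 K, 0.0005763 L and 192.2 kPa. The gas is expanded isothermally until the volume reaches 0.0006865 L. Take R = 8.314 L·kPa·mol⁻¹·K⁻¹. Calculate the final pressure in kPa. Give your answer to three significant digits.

T constant ⇒ Boyle's law P V = const: T₂ = T₁; P₂ = P₁·(V₁/V₂) = 161.3 kPa.

P₂ ≈ 161 kPa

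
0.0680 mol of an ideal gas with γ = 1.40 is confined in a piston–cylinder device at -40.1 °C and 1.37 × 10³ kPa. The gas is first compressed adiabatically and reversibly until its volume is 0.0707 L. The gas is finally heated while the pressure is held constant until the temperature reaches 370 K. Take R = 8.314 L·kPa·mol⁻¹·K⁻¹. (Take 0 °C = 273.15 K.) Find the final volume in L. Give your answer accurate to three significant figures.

Convert: T₁ = 233.0 K.
From PV = nRT: V₁ = nRT₁/P₁ = 0.09617 L.
Reversible adiabatic, γ = 1.40: T₂ = T₁·(V₁/V₂)^(γ−1) = 263.6 K; P₂ = P₁·(V₁/V₂)^γ = 2108 kPa.
Isobaric, so V/T is constant: P₃ = P₂; V₃ = V₂·(T₃/T₂) = 0.09925 L.

V₃ ≈ 0.0992 L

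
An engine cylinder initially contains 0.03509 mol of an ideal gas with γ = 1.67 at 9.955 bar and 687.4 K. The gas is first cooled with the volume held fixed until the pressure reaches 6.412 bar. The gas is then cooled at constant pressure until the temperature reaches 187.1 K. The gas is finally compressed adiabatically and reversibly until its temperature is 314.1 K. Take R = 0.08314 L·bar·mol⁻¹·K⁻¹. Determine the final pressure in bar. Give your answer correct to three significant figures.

From PV = nRT: V₁ = nRT₁/P₁ = 0.2014 L.
V constant ⇒ P ∝ T: V₂ = V₁; T₂ = T₁·(P₂/P₁) = 442.8 K.
Isobaric, so V/T is constant: P₃ = P₂; V₃ = V₂·(T₃/T₂) = 0.08513 L.
Adiabatic (γ = 1.67), T V^(γ−1) and P V^γ constant: P₄ = P₃·(T₄/T₃)^(γ/(γ−1)) = 23.32 bar; V₄ = V₃·(T₃/T₄)^(1/(γ−1)) = 0.03929 L.

P₄ ≈ 23.3 bar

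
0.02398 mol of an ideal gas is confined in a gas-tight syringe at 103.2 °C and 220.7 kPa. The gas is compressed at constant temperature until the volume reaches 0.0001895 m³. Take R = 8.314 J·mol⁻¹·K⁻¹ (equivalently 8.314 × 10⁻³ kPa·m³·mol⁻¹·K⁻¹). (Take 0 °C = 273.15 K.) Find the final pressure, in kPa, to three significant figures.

P₂ ≈ 396 kPa

Convert: T₁ = 376.3 K.
From PV = nRT: V₁ = nRT₁/P₁ = 0.0003400 m³.
Isothermal, so P V is constant: T₂ = T₁; P₂ = P₁·(V₁/V₂) = 396.0 kPa.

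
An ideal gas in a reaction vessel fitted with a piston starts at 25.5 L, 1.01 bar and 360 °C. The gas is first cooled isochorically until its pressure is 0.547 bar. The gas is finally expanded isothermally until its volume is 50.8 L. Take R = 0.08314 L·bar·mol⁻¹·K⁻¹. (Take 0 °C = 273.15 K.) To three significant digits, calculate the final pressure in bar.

Convert: T₁ = 633.1 K.
V constant ⇒ P ∝ T: V₂ = V₁; T₂ = T₁·(P₂/P₁) = 342.9 K.
Isothermal, so P V is constant: T₃ = T₂; P₃ = P₂·(V₂/V₃) = 0.2746 bar.

P₃ ≈ 0.275 bar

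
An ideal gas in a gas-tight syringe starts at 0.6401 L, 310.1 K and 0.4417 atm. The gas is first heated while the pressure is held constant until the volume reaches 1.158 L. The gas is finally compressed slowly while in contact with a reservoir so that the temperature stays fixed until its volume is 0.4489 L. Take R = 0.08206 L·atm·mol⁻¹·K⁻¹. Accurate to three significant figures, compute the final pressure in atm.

P₃ ≈ 1.14 atm

P constant ⇒ V ∝ T: P₂ = P₁; T₂ = T₁·(V₂/V₁) = 561.0 K.
Isothermal, so P V is constant: T₃ = T₂; P₃ = P₂·(V₂/V₃) = 1.139 atm.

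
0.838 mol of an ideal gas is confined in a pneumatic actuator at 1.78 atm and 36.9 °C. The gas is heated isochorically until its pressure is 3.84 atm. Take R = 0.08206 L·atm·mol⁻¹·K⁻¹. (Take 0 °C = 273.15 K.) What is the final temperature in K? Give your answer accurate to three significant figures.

Convert: T₁ = 310.0 K.
From PV = nRT: V₁ = nRT₁/P₁ = 11.98 L.
Isochoric, so P/T is constant: V₂ = V₁; T₂ = T₁·(P₂/P₁) = 668.9 K.

T₂ ≈ 669 K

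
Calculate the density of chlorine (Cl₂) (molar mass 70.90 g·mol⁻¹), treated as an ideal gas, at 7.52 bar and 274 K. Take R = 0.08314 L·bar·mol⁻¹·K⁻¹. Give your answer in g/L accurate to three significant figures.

ρ ≈ 23.4 g/L

ρ = PM/(RT) = (7.52 × 70.90) / (0.08314 × 274.0)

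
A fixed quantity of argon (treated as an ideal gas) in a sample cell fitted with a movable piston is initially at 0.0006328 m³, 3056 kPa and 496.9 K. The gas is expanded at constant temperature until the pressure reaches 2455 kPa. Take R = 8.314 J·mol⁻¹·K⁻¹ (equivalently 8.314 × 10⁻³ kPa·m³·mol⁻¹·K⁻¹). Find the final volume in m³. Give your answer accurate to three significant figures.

V₂ ≈ 0.000788 m³

Isothermal, so P V is constant: T₂ = T₁; V₂ = V₁·(P₁/P₂) = 0.0007877 m³.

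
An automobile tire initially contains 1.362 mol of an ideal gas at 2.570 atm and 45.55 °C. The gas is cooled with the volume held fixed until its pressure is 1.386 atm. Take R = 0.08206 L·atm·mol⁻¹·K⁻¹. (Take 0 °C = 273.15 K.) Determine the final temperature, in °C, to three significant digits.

Convert: T₁ = 318.7 K.
From PV = nRT: V₁ = nRT₁/P₁ = 13.86 L.
Isochoric, so P/T is constant: V₂ = V₁; T₂ = T₁·(P₂/P₁) = 171.9 K.

T₂ ≈ -101 °C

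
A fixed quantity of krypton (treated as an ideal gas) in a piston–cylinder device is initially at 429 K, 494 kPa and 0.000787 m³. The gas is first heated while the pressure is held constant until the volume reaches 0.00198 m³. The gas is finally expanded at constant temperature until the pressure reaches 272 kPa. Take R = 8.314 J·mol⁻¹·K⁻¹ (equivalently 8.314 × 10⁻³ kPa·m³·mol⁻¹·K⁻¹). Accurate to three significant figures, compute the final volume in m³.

Isobaric, so V/T is constant: P₂ = P₁; T₂ = T₁·(V₂/V₁) = 1079 K.
T constant ⇒ Boyle's law P V = const: T₃ = T₂; V₃ = V₂·(P₂/P₃) = 0.003596 m³.

V₃ ≈ 0.00360 m³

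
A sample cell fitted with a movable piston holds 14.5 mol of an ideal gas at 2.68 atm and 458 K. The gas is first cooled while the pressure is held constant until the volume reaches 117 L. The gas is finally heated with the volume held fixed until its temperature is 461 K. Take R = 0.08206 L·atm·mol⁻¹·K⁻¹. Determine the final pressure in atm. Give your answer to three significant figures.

P₃ ≈ 4.69 atm

From PV = nRT: V₁ = nRT₁/P₁ = 203.3 L.
Isobaric, so V/T is constant: P₂ = P₁; T₂ = T₁·(V₂/V₁) = 263.5 K.
Isochoric, so P/T is constant: V₃ = V₂; P₃ = P₂·(T₃/T₂) = 4.688 atm.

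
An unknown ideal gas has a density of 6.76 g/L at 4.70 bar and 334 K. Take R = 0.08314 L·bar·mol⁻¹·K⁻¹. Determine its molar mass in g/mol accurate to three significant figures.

ρ = PM/(RT) ⇒ M = ρRT/P = (6.76 × 0.08314 × 334.0) / 4.70

M ≈ 39.9 g/mol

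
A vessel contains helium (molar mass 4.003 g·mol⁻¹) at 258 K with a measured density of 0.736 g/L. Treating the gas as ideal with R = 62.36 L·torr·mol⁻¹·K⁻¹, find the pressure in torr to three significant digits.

ρ = PM/(RT) ⇒ P = ρRT/M = (0.736 × 62.36 × 258.0) / 4.003

P ≈ 2.96e+03 torr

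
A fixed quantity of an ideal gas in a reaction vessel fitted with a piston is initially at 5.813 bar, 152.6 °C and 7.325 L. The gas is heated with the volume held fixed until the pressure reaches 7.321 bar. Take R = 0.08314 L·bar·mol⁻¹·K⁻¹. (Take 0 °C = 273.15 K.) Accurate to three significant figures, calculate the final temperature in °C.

Convert: T₁ = 425.8 K.
Isochoric, so P/T is constant: V₂ = V₁; T₂ = T₁·(P₂/P₁) = 536.2 K.

T₂ ≈ 263 °C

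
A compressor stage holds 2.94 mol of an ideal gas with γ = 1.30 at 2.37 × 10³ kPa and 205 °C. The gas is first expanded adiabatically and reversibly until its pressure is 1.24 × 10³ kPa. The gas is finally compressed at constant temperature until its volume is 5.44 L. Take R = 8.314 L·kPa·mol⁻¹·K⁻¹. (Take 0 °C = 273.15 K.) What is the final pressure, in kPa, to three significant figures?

P₃ ≈ 1.85e+03 kPa

Convert: T₁ = 478.1 K.
From PV = nRT: V₁ = nRT₁/P₁ = 4.931 L.
Reversible adiabatic, γ = 1.30: T₂ = T₁·(P₂/P₁)^((γ−1)/γ) = 411.8 K; V₂ = V₁·(P₁/P₂)^(1/γ) = 8.117 L.
T constant ⇒ Boyle's law P V = const: T₃ = T₂; P₃ = P₂·(V₂/V₃) = 1850 kPa.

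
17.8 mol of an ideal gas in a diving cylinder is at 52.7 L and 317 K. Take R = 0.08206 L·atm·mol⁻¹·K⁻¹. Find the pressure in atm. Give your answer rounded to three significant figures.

P ≈ 8.79 atm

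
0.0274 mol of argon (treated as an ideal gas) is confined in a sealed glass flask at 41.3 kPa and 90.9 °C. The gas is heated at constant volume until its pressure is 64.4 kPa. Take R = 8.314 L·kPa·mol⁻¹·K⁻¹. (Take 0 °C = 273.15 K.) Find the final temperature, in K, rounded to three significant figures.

Convert: T₁ = 364.0 K.
From PV = nRT: V₁ = nRT₁/P₁ = 2.008 L.
V constant ⇒ P ∝ T: V₂ = V₁; T₂ = T₁·(P₂/P₁) = 567.7 K.

T₂ ≈ 568 K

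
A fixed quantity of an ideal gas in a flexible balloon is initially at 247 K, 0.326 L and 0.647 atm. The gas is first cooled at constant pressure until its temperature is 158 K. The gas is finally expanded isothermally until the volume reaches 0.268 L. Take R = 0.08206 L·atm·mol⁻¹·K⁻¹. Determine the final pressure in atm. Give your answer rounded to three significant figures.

P₃ ≈ 0.503 atm

Isobaric, so V/T is constant: P₂ = P₁; V₂ = V₁·(T₂/T₁) = 0.2085 L.
T constant ⇒ Boyle's law P V = const: T₃ = T₂; P₃ = P₂·(V₂/V₃) = 0.5034 atm.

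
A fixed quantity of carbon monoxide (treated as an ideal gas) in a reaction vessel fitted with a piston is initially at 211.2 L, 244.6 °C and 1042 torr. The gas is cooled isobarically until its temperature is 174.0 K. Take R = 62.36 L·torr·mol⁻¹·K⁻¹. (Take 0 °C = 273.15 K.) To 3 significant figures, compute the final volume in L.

V₂ ≈ 71.0 L

Convert: T₁ = 517.8 K.
Isobaric, so V/T is constant: P₂ = P₁; V₂ = V₁·(T₂/T₁) = 70.98 L.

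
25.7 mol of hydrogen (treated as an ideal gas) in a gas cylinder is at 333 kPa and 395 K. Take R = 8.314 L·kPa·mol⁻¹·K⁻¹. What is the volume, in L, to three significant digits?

V ≈ 253 L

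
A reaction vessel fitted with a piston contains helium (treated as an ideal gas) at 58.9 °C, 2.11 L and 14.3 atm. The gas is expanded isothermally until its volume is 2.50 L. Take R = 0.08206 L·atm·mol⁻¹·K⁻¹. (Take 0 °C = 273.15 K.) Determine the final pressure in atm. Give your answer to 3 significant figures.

P₂ ≈ 12.1 atm

Convert: T₁ = 332.0 K.
T constant ⇒ Boyle's law P V = const: T₂ = T₁; P₂ = P₁·(V₁/V₂) = 12.07 atm.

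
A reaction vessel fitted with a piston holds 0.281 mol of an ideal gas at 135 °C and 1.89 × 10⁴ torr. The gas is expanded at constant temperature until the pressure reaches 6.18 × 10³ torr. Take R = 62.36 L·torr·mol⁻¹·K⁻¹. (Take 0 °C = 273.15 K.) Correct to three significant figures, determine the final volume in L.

Convert: T₁ = 408.1 K.
From PV = nRT: V₁ = nRT₁/P₁ = 0.3784 L.
T constant ⇒ Boyle's law P V = const: T₂ = T₁; V₂ = V₁·(P₁/P₂) = 1.157 L.

V₂ ≈ 1.16 L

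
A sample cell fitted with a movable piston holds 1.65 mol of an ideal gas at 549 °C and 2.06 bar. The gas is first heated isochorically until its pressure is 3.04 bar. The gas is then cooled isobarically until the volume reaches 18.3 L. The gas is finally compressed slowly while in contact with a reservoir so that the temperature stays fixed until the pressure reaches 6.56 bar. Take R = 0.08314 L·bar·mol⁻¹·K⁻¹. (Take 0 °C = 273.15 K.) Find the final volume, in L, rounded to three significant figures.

Convert: T₁ = 822.1 K.
From PV = nRT: V₁ = nRT₁/P₁ = 54.75 L.
V constant ⇒ P ∝ T: V₂ = V₁; T₂ = T₁·(P₂/P₁) = 1213 K.
P constant ⇒ V ∝ T: P₃ = P₂; T₃ = T₂·(V₃/V₂) = 405.5 K.
Isothermal, so P V is constant: T₄ = T₃; V₄ = V₃·(P₃/P₄) = 8.480 L.

V₄ ≈ 8.48 L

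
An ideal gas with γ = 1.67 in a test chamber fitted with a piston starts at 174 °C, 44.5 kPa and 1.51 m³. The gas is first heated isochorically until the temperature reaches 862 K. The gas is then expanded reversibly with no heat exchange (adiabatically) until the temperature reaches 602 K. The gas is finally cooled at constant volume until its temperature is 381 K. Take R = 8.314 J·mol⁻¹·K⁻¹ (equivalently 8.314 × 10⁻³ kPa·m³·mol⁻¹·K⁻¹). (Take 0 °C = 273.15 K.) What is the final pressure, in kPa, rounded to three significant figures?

P₄ ≈ 22.2 kPa

Convert: T₁ = 447.1 K.
Isochoric, so P/T is constant: V₂ = V₁; P₂ = P₁·(T₂/T₁) = 85.79 kPa.
Reversible adiabatic, γ = 1.67: P₃ = P₂·(T₃/T₂)^(γ/(γ−1)) = 35.06 kPa; V₃ = V₂·(T₂/T₃)^(1/(γ−1)) = 2.580 m³.
V constant ⇒ P ∝ T: V₄ = V₃; P₄ = P₃·(T₄/T₃) = 22.19 kPa.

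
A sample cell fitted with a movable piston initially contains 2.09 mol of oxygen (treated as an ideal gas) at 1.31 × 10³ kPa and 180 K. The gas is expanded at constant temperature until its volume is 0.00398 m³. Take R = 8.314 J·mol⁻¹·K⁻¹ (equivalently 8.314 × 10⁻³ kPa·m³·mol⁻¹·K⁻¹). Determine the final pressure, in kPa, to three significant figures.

P₂ ≈ 786 kPa

From PV = nRT: V₁ = nRT₁/P₁ = 0.002388 m³.
T constant ⇒ Boyle's law P V = const: T₂ = T₁; P₂ = P₁·(V₁/V₂) = 785.9 kPa.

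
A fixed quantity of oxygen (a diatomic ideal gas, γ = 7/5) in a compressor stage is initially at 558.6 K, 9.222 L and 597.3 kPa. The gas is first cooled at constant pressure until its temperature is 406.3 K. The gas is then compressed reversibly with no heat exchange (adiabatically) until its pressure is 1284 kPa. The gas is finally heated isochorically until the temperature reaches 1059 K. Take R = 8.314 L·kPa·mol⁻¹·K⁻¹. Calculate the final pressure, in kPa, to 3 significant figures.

P₄ ≈ 2.69e+03 kPa

Isobaric, so V/T is constant: P₂ = P₁; V₂ = V₁·(T₂/T₁) = 6.708 L.
Reversible adiabatic, γ = 7/5: T₃ = T₂·(P₃/P₂)^((γ−1)/γ) = 505.6 K; V₃ = V₂·(P₂/P₃)^(1/γ) = 3.883 L.
Isochoric, so P/T is constant: V₄ = V₃; P₄ = P₃·(T₄/T₃) = 2689 kPa.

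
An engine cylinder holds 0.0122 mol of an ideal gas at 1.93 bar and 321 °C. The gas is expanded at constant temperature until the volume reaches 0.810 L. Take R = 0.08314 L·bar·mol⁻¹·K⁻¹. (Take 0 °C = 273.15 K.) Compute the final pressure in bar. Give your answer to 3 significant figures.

P₂ ≈ 0.744 bar

Convert: T₁ = 594.1 K.
From PV = nRT: V₁ = nRT₁/P₁ = 0.3123 L.
Isothermal, so P V is constant: T₂ = T₁; P₂ = P₁·(V₁/V₂) = 0.7440 bar.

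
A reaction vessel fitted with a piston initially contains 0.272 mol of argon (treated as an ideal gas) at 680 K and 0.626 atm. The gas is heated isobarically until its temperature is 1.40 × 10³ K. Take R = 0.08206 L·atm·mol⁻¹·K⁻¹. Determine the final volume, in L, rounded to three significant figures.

From PV = nRT: V₁ = nRT₁/P₁ = 24.25 L.
P constant ⇒ V ∝ T: P₂ = P₁; V₂ = V₁·(T₂/T₁) = 49.92 L.

V₂ ≈ 49.9 L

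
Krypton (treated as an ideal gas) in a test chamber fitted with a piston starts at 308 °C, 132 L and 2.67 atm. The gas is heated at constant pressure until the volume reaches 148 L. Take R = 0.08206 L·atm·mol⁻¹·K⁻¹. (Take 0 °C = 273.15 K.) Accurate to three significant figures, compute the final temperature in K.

T₂ ≈ 652 K

Convert: T₁ = 581.1 K.
Isobaric, so V/T is constant: P₂ = P₁; T₂ = T₁·(V₂/V₁) = 651.6 K.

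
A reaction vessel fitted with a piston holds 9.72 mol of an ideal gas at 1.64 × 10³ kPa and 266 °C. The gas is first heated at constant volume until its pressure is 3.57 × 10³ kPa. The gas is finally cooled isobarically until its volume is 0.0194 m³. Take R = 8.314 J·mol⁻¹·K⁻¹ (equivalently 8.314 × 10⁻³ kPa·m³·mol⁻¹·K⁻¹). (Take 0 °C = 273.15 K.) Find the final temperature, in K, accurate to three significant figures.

T₃ ≈ 857 K

Convert: T₁ = 539.1 K.
From PV = nRT: V₁ = nRT₁/P₁ = 0.02657 m³.
V constant ⇒ P ∝ T: V₂ = V₁; T₂ = T₁·(P₂/P₁) = 1174 K.
Isobaric, so V/T is constant: P₃ = P₂; T₃ = T₂·(V₃/V₂) = 857.0 K.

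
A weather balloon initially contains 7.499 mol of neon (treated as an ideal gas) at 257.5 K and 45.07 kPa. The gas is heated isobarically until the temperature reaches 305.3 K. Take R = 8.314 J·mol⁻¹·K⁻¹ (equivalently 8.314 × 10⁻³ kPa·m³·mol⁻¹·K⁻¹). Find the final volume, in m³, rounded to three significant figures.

V₂ ≈ 0.422 m³

From PV = nRT: V₁ = nRT₁/P₁ = 0.3562 m³.
P constant ⇒ V ∝ T: P₂ = P₁; V₂ = V₁·(T₂/T₁) = 0.4223 m³.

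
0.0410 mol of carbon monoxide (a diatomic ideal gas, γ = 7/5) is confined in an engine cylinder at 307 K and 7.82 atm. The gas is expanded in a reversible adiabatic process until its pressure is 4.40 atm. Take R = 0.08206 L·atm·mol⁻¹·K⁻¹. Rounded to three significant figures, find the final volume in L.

From PV = nRT: V₁ = nRT₁/P₁ = 0.1321 L.
Adiabatic (γ = 7/5), T V^(γ−1) and P V^γ constant: T₂ = T₁·(P₂/P₁)^((γ−1)/γ) = 260.5 K; V₂ = V₁·(P₁/P₂)^(1/γ) = 0.1992 L.

V₂ ≈ 0.199 L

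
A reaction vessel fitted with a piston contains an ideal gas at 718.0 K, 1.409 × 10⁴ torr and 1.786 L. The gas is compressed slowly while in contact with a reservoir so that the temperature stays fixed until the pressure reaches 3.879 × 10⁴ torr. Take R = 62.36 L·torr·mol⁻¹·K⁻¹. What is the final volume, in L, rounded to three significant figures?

V₂ ≈ 0.649 L

Isothermal, so P V is constant: T₂ = T₁; V₂ = V₁·(P₁/P₂) = 0.6487 L.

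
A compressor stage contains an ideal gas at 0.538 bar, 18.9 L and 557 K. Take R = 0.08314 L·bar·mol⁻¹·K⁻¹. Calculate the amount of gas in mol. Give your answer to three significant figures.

n ≈ 0.220 mol

PV = nRT ⇒ n = PV/(RT) = (0.538 × 18.9) / (0.08314 × 557)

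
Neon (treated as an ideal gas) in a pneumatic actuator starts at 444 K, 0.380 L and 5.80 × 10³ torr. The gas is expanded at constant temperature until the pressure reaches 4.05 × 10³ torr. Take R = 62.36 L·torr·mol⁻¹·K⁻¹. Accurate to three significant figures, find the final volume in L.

V₂ ≈ 0.544 L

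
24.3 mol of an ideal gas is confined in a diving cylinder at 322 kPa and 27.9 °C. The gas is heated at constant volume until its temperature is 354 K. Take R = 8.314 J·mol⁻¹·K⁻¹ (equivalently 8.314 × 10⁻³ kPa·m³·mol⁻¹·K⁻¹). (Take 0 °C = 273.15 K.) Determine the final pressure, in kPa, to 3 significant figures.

Convert: T₁ = 301.0 K.
From PV = nRT: V₁ = nRT₁/P₁ = 0.1889 m³.
Isochoric, so P/T is constant: V₂ = V₁; P₂ = P₁·(T₂/T₁) = 378.6 kPa.

P₂ ≈ 379 kPa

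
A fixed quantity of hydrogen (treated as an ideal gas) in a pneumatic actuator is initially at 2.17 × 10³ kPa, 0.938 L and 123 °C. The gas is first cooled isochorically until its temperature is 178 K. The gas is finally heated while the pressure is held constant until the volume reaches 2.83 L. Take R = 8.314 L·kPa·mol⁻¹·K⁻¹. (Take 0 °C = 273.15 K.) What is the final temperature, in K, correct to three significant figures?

T₃ ≈ 537 K

Convert: T₁ = 396.1 K.
Isochoric, so P/T is constant: V₂ = V₁; P₂ = P₁·(T₂/T₁) = 975.0 kPa.
Isobaric, so V/T is constant: P₃ = P₂; T₃ = T₂·(V₃/V₂) = 537.0 K.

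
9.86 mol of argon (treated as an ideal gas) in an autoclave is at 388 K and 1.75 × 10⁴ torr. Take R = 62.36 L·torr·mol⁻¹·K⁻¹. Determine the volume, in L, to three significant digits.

PV = nRT ⇒ V = nRT/P = (9.86 × 62.36 × 388) / 1.75e+04

V ≈ 13.6 L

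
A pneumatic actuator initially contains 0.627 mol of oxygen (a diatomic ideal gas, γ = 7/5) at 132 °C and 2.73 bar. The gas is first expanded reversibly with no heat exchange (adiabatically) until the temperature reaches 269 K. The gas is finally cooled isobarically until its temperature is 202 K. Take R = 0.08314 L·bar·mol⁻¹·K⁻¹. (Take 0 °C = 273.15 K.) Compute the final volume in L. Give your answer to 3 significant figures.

V₃ ≈ 16.2 L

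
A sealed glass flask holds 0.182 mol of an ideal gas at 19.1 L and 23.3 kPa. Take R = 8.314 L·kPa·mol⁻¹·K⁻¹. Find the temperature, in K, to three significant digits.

PV = nRT ⇒ T = PV/(nR) = (23.3 × 19.1) / (0.182 × 8.314)

T ≈ 294 K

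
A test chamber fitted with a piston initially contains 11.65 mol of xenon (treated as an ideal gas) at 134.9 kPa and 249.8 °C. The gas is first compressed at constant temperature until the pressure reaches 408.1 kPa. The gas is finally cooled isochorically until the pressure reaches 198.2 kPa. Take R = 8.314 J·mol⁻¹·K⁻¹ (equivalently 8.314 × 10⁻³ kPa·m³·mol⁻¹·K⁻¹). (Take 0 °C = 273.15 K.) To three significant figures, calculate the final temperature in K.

T₃ ≈ 254 K

Convert: T₁ = 523.0 K.
From PV = nRT: V₁ = nRT₁/P₁ = 0.3755 m³.
Isothermal, so P V is constant: T₂ = T₁; V₂ = V₁·(P₁/P₂) = 0.1241 m³.
V constant ⇒ P ∝ T: V₃ = V₂; T₃ = T₂·(P₃/P₂) = 254.0 K.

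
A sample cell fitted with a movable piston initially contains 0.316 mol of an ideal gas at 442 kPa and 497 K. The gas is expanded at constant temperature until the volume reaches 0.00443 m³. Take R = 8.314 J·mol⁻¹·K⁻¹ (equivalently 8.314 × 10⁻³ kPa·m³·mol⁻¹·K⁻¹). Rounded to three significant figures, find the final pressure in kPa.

From PV = nRT: V₁ = nRT₁/P₁ = 0.002954 m³.
T constant ⇒ Boyle's law P V = const: T₂ = T₁; P₂ = P₁·(V₁/V₂) = 294.7 kPa.

P₂ ≈ 295 kPa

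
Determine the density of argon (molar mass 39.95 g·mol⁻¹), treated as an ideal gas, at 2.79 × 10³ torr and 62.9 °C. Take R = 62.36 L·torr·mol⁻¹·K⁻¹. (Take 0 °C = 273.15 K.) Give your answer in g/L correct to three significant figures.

ρ = PM/(RT) = (2.79e+03 × 39.95) / (62.36 × 336.0)

ρ ≈ 5.32 g/L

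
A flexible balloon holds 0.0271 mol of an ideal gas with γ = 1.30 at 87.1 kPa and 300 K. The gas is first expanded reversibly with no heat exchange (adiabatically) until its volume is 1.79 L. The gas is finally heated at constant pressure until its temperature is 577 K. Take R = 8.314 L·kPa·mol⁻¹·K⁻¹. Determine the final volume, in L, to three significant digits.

From PV = nRT: V₁ = nRT₁/P₁ = 0.7760 L.
Adiabatic (γ = 1.30), T V^(γ−1) and P V^γ constant: T₂ = T₁·(V₁/V₂)^(γ−1) = 233.5 K; P₂ = P₁·(V₁/V₂)^γ = 29.39 kPa.
P constant ⇒ V ∝ T: P₃ = P₂; V₃ = V₂·(T₃/T₂) = 4.424 L.

V₃ ≈ 4.42 L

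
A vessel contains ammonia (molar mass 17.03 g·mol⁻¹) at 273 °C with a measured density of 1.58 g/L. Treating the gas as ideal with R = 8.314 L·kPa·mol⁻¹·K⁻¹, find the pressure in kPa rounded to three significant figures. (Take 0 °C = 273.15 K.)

P ≈ 421 kPa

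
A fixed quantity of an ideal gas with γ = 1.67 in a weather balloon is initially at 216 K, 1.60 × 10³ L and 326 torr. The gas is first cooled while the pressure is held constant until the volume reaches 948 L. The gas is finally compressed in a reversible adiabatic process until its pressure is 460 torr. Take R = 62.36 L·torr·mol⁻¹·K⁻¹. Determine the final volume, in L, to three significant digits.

V₃ ≈ 771 L

Isobaric, so V/T is constant: P₂ = P₁; T₂ = T₁·(V₂/V₁) = 128.0 K.
Adiabatic (γ = 1.67), T V^(γ−1) and P V^γ constant: T₃ = T₂·(P₃/P₂)^((γ−1)/γ) = 146.9 K; V₃ = V₂·(P₂/P₃)^(1/γ) = 771.4 L.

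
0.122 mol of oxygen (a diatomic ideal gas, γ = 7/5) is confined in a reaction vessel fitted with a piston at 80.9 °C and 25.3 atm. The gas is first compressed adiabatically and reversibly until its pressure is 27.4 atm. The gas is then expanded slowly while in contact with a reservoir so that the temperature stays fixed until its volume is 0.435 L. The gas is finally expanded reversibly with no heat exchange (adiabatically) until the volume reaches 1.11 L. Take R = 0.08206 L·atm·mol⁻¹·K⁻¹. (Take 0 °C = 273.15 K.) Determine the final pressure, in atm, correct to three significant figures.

Convert: T₁ = 354.0 K.
From PV = nRT: V₁ = nRT₁/P₁ = 0.1401 L.
Adiabatic (γ = 7/5), T V^(γ−1) and P V^γ constant: T₂ = T₁·(P₂/P₁)^((γ−1)/γ) = 362.2 K; V₂ = V₁·(P₁/P₂)^(1/γ) = 0.1323 L.
T constant ⇒ Boyle's law P V = const: T₃ = T₂; P₃ = P₂·(V₂/V₃) = 8.336 atm.
Reversible adiabatic, γ = 7/5: T₄ = T₃·(V₃/V₄)^(γ−1) = 249.0 K; P₄ = P₃·(V₃/V₄)^γ = 2.246 atm.

P₄ ≈ 2.25 atm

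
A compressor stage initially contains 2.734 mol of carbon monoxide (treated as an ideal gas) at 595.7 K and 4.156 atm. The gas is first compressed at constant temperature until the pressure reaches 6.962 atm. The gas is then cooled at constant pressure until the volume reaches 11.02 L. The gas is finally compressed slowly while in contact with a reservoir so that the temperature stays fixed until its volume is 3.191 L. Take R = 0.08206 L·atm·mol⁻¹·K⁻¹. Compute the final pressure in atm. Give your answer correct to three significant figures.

P₄ ≈ 24.0 atm

From PV = nRT: V₁ = nRT₁/P₁ = 32.16 L.
T constant ⇒ Boyle's law P V = const: T₂ = T₁; V₂ = V₁·(P₁/P₂) = 19.20 L.
Isobaric, so V/T is constant: P₃ = P₂; T₃ = T₂·(V₃/V₂) = 342.0 K.
Isothermal, so P V is constant: T₄ = T₃; P₄ = P₃·(V₃/V₄) = 24.04 atm.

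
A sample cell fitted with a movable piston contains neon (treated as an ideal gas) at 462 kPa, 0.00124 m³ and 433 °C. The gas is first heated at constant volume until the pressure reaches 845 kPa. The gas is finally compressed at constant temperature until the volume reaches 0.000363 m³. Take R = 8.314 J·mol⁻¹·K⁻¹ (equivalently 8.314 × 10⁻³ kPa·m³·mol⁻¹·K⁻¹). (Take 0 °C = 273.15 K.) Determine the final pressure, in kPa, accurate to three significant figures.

Convert: T₁ = 706.1 K.
V constant ⇒ P ∝ T: V₂ = V₁; T₂ = T₁·(P₂/P₁) = 1292 K.
Isothermal, so P V is constant: T₃ = T₂; P₃ = P₂·(V₂/V₃) = 2887 kPa.

P₃ ≈ 2.89e+03 kPa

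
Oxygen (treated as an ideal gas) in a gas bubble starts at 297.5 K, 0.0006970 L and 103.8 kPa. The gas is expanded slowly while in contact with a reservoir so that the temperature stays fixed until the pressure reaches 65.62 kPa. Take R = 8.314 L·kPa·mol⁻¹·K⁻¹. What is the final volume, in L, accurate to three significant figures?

Isothermal, so P V is constant: T₂ = T₁; V₂ = V₁·(P₁/P₂) = 0.001103 L.

V₂ ≈ 0.00110 L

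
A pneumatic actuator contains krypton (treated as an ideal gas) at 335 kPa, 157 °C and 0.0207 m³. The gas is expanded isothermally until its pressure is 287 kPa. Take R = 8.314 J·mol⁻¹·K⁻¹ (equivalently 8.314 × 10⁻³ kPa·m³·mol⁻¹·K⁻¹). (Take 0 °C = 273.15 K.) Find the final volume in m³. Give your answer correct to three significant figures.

V₂ ≈ 0.0242 m³

Convert: T₁ = 430.1 K.
Isothermal, so P V is constant: T₂ = T₁; V₂ = V₁·(P₁/P₂) = 0.02416 m³.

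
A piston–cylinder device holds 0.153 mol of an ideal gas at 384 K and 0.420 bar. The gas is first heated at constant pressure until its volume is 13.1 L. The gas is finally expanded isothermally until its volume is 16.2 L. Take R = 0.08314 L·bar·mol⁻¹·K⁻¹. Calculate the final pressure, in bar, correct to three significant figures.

P₃ ≈ 0.340 bar

From PV = nRT: V₁ = nRT₁/P₁ = 11.63 L.
Isobaric, so V/T is constant: P₂ = P₁; T₂ = T₁·(V₂/V₁) = 432.5 K.
Isothermal, so P V is constant: T₃ = T₂; P₃ = P₂·(V₂/V₃) = 0.3396 bar.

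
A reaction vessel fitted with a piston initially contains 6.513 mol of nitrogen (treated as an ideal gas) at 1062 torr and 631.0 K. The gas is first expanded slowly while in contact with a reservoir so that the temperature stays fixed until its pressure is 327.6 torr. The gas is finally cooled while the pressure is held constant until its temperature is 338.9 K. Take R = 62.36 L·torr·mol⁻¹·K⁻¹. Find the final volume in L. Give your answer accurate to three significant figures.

V₃ ≈ 420 L

From PV = nRT: V₁ = nRT₁/P₁ = 241.3 L.
T constant ⇒ Boyle's law P V = const: T₂ = T₁; V₂ = V₁·(P₁/P₂) = 782.3 L.
P constant ⇒ V ∝ T: P₃ = P₂; V₃ = V₂·(T₃/T₂) = 420.2 L.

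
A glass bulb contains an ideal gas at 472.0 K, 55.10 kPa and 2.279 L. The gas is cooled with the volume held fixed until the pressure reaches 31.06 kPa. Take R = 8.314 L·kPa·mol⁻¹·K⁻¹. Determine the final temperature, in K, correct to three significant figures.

T₂ ≈ 266 K

Isochoric, so P/T is constant: V₂ = V₁; T₂ = T₁·(P₂/P₁) = 266.1 K.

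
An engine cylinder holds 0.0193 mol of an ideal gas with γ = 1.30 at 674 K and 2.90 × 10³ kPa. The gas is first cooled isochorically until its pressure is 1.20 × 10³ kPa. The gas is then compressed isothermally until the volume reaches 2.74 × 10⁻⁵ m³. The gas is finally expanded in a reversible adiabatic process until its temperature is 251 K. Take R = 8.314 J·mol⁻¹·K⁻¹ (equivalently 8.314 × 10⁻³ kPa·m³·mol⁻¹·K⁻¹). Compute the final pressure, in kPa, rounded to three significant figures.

From PV = nRT: V₁ = nRT₁/P₁ = 3.729e-05 m³.
V constant ⇒ P ∝ T: V₂ = V₁; T₂ = T₁·(P₂/P₁) = 278.9 K.
Isothermal, so P V is constant: T₃ = T₂; P₃ = P₂·(V₂/V₃) = 1633 kPa.
Reversible adiabatic, γ = 1.30: P₄ = P₃·(T₄/T₃)^(γ/(γ−1)) = 1034 kPa; V₄ = V₃·(T₃/T₄)^(1/(γ−1)) = 3.893e-05 m³.

P₄ ≈ 1.03e+03 kPa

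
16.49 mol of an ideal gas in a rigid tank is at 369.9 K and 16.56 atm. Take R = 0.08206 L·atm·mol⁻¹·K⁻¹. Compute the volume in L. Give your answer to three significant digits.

V ≈ 30.2 L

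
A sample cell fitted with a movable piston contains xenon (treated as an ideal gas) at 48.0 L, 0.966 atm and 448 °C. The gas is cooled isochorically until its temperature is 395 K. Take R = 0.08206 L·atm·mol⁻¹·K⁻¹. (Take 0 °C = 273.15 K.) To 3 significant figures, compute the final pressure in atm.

Convert: T₁ = 721.1 K.
Isochoric, so P/T is constant: V₂ = V₁; P₂ = P₁·(T₂/T₁) = 0.5291 atm.

P₂ ≈ 0.529 atm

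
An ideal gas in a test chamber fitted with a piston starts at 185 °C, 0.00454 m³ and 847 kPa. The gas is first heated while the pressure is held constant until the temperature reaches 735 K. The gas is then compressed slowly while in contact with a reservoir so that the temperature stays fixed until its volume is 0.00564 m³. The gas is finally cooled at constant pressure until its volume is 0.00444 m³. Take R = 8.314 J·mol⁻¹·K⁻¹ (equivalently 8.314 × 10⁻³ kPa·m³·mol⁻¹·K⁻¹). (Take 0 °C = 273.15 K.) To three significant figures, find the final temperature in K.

Convert: T₁ = 458.1 K.
P constant ⇒ V ∝ T: P₂ = P₁; V₂ = V₁·(T₂/T₁) = 0.007283 m³.
Isothermal, so P V is constant: T₃ = T₂; P₃ = P₂·(V₂/V₃) = 1094 kPa.
Isobaric, so V/T is constant: P₄ = P₃; T₄ = T₃·(V₄/V₃) = 578.6 K.

T₄ ≈ 579 K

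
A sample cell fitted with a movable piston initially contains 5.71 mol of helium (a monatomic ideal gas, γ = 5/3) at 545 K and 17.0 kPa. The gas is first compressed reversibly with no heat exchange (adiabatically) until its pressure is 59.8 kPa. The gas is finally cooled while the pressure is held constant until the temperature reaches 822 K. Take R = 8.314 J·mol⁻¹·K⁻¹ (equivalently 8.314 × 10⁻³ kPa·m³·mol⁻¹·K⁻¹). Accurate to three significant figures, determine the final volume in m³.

From PV = nRT: V₁ = nRT₁/P₁ = 1.522 m³.
Reversible adiabatic, γ = 5/3: T₂ = T₁·(P₂/P₁)^((γ−1)/γ) = 901.4 K; V₂ = V₁·(P₁/P₂)^(1/γ) = 0.7156 m³.
P constant ⇒ V ∝ T: P₃ = P₂; V₃ = V₂·(T₃/T₂) = 0.6526 m³.

V₃ ≈ 0.653 m³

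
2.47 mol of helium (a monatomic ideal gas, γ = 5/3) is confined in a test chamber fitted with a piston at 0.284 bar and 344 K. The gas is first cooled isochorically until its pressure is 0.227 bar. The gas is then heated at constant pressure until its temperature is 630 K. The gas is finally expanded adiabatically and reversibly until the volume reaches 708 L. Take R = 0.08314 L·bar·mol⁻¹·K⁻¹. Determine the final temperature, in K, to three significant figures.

From PV = nRT: V₁ = nRT₁/P₁ = 248.7 L.
V constant ⇒ P ∝ T: V₂ = V₁; T₂ = T₁·(P₂/P₁) = 275.0 K.
P constant ⇒ V ∝ T: P₃ = P₂; V₃ = V₂·(T₃/T₂) = 569.9 L.
Reversible adiabatic, γ = 5/3: T₄ = T₃·(V₃/V₄)^(γ−1) = 545.2 K; P₄ = P₃·(V₃/V₄)^γ = 0.1581 bar.

T₄ ≈ 545 K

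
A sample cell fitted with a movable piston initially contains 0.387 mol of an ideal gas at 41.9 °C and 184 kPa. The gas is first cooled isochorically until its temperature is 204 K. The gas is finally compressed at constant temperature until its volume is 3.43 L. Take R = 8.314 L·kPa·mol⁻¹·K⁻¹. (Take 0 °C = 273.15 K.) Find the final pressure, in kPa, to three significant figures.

P₃ ≈ 191 kPa

Convert: T₁ = 315.0 K.
From PV = nRT: V₁ = nRT₁/P₁ = 5.509 L.
V constant ⇒ P ∝ T: V₂ = V₁; P₂ = P₁·(T₂/T₁) = 119.1 kPa.
T constant ⇒ Boyle's law P V = const: T₃ = T₂; P₃ = P₂·(V₂/V₃) = 191.4 kPa.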